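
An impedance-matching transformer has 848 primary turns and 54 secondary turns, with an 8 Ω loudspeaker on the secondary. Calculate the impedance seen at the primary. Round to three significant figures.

Z_p = (N_p/N_s)² × Z_s = (848/54)² × 8 = 1970 Ω.

Z_p ≈ 1970 Ω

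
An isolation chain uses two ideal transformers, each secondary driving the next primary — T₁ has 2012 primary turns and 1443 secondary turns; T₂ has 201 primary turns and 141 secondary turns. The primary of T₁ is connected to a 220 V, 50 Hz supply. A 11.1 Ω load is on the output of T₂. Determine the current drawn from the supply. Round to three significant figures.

I_supply ≈ 5.02 A

After T₁: V = 220.00 × 1443/2012 = 157.78 V.
After T₂: V = 157.78 × 141/201 = 110.68 V.
I_load = 110.68/11.1 = 9.9715 A, so P_out = 110.68 × 9.9715 = 1103.7 W.
All ideal ⇒ P_in = P_out, so I_supply = 1103.7/220 = 5.02 A.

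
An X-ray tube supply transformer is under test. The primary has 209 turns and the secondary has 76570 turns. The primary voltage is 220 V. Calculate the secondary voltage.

V_s ≈ 80600 V

V_s/V_p = N_s/N_p, so V_s = 220 × 76570/209 = 80600 V.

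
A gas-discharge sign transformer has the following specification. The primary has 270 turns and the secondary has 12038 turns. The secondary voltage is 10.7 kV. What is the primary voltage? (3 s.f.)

V_p/V_s = N_p/N_s, so V_p = 10700 × 270/12038 = 240 V.

V_p ≈ 240 V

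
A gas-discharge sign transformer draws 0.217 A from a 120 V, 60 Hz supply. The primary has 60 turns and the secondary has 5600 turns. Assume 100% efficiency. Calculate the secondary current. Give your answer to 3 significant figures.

I_s/I_p = N_p/N_s, so I_s = 0.217 × 60/5600 = 0.00232 A.

I_s ≈ 0.00232 A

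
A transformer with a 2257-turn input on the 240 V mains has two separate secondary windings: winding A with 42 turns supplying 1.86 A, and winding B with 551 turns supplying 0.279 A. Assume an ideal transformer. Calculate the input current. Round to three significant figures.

I_in ≈ 0.103 A

V_A = 240 × 42/2257 = 4.4661 V; V_B = 240 × 551/2257 = 58.591 V.
P_out = V_A I_A + V_B I_B = 4.4661×1.86 + 58.591×0.279 = 8.3070 + 16.347 = 24.654 W.
Ideal ⇒ P_in = P_out, so I_in = P_out/V_in = 24.654/240 = 0.103 A.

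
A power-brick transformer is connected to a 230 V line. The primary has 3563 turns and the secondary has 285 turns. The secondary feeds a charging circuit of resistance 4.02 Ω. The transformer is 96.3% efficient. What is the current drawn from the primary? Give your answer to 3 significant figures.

V_s = 230 × 285/3563 = 18.397 V.
I_s = V_s/R = 18.397/4.02 = 4.5765 A.
P_out = V_s I_s = 18.397 × 4.5765 = 84.195 W.
P_in = P_out/η = 84.195/0.963 = 87.430 W.
I_p = P_in/V_p = 87.430/230 = 0.380 A.

I_p ≈ 0.380 A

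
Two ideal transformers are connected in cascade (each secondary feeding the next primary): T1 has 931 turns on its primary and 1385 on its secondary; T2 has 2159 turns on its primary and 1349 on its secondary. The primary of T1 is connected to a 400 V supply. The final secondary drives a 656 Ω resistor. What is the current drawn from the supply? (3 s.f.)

After T1: V = 400.00 × 1385/931 = 595.06 V.
After T2: V = 595.06 × 1349/2159 = 371.81 V.
I_load = 371.81/656 = 0.56678 A, so P_out = 371.81 × 0.56678 = 210.73 W.
All ideal ⇒ P_in = P_out, so I_supply = 210.73/400 = 0.527 A.

I_supply ≈ 0.527 A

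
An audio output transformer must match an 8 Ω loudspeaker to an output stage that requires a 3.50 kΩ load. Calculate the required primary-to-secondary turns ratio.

N_p/N_s ≈ 20.9

Z_p/Z_s = (N_p/N_s)², so N_p/N_s = √(3500/8) = √438 = 20.9.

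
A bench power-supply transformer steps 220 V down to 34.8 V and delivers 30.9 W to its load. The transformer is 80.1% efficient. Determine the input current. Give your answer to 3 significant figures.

I_in ≈ 0.175 A

P_in = P_out/η = 30.9/0.801 = 38.577 W.
I_in = P_in/V_in = 38.577/220 = 0.175 A.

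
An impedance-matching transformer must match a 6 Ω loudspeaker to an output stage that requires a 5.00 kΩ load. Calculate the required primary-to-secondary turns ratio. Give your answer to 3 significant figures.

Z_p/Z_s = (N_p/N_s)², so N_p/N_s = √(5000/6) = √833 = 28.9.

N_p/N_s ≈ 28.9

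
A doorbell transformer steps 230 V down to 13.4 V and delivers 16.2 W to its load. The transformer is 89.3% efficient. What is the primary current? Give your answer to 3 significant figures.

P_in = P_out/η = 16.2/0.893 = 18.141 W.
I_p = P_in/V_p = 18.141/230 = 0.0789 A.

I_p ≈ 0.0789 A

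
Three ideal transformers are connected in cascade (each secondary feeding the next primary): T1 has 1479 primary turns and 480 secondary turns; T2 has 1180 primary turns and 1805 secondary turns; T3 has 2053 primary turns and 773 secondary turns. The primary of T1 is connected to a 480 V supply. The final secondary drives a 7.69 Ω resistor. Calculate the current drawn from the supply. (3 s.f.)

I_supply ≈ 2.18 A

After T1: V = 480.00 × 480/1479 = 155.78 V.
After T2: V = 155.78 × 1805/1180 = 238.29 V.
After T3: V = 238.29 × 773/2053 = 89.722 V.
I_load = 89.722/7.69 = 11.667 A, so P_out = 89.722 × 11.667 = 1046.8 W.
All ideal ⇒ P_in = P_out, so I_supply = 1046.8/480 = 2.18 A.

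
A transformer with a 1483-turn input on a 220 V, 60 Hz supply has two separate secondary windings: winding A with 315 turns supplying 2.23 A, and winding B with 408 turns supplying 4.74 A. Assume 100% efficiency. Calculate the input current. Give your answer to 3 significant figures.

V_A = 220 × 315/1483 = 46.730 V; V_B = 220 × 408/1483 = 60.526 V.
P_out = V_A I_A + V_B I_B = 46.730×2.23 + 60.526×4.74 = 104.21 + 286.89 = 391.10 W.
Ideal ⇒ P_in = P_out, so I_in = P_out/V_in = 391.10/220 = 1.78 A.

I_in ≈ 1.78 A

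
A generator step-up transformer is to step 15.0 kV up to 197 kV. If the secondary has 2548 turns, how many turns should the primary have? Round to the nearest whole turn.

N_p = 194 turns

N_p/N_s = V_p/V_s, so N_p = 2548 × 15000/197000 = 194.0 ≈ 194 turns.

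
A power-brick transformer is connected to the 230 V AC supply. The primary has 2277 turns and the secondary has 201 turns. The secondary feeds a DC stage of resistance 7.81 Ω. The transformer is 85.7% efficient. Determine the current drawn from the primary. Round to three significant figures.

I_p ≈ 0.268 A

V_s = 230 × 201/2277 = 20.303 V.
I_s = V_s/R = 20.303/7.81 = 2.5996 A.
P_out = V_s I_s = 20.303 × 2.5996 = 52.780 W.
P_in = P_out/η = 52.780/0.857 = 61.587 W.
I_p = P_in/V_p = 61.587/230 = 0.268 A.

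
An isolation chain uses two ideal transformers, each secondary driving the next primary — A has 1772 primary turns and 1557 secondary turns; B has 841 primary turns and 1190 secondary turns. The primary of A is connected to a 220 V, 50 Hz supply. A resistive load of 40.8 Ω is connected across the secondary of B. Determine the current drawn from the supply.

After A: V = 220.00 × 1557/1772 = 193.31 V.
After B: V = 193.31 × 1190/841 = 273.53 V.
I_load = 273.53/40.8 = 6.7041 A, so P_out = 273.53 × 6.7041 = 1833.7 W.
All ideal ⇒ P_in = P_out, so I_supply = 1833.7/220 = 8.34 A.

I_supply ≈ 8.34 A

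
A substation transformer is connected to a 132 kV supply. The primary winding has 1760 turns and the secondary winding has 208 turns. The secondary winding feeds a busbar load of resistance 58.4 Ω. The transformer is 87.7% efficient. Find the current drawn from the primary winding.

V_s = 132000 × 208/1760 = 15600 V.
I_s = V_s/R = 15600/58.4 = 267.12 A.
P_out = V_s I_s = 15600 × 267.12 = 4.1671×10^6 W.
P_in = P_out/η = 4.1671×10^6/0.877 = 4.7516×10^6 W.
I_p = P_in/V_p = 4.7516×10^6/132000 = 36.0 A.

I_p ≈ 36.0 A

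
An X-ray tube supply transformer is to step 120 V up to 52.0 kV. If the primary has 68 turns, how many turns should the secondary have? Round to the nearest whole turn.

N_s/N_p = V_s/V_p, so N_s = 68 × 52000/120 = 29466.7 ≈ 29467 turns.

N_s = 29467 turns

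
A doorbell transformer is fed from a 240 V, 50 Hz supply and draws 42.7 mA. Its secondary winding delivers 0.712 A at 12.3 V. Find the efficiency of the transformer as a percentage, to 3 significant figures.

η ≈ 85.5%

P_in = 240 × 0.0427 = 10.2480 W.
P_out = 12.3 × 0.712 = 8.75760 W.
η = P_out/P_in = 8.75760/10.2480 = 0.855.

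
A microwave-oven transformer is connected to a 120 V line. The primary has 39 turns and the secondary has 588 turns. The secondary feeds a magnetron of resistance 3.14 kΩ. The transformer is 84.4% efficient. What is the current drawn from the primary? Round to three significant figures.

I_p ≈ 10.3 A

V_s = 120 × 588/39 = 1809.2 V.
I_s = V_s/R = 1809.2/3140 = 0.57619 A.
P_out = V_s I_s = 1809.2 × 0.57619 = 1042.5 W.
P_in = P_out/η = 1042.5/0.844 = 1235.1 W.
I_p = P_in/V_p = 1235.1/120 = 10.3 A.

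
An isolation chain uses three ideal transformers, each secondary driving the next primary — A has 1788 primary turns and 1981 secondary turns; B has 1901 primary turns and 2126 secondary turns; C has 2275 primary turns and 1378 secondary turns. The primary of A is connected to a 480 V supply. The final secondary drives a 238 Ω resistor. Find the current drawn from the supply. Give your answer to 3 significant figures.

After A: V = 480.00 × 1981/1788 = 531.81 V.
After B: V = 531.81 × 2126/1901 = 594.76 V.
After C: V = 594.76 × 1378/2275 = 360.25 V.
I_load = 360.25/238 = 1.5137 A, so P_out = 360.25 × 1.5137 = 545.30 W.
All ideal ⇒ P_in = P_out, so I_supply = 545.30/480 = 1.14 A.

I_supply ≈ 1.14 A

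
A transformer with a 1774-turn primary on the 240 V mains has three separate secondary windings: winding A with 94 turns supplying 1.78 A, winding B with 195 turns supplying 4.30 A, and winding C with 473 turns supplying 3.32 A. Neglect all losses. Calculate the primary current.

I_p ≈ 1.45 A

V_A = 240 × 94/1774 = 12.717 V; V_B = 240 × 195/1774 = 26.381 V; V_C = 240 × 473/1774 = 63.991 V.
P_out = V_A I_A + V_B I_B + V_C I_C = 12.717×1.78 + 26.381×4.30 + 63.991×3.32 = 22.636 + 113.44 + 212.45 = 348.52 W.
Ideal ⇒ P_in = P_out, so I_p = P_out/V_p = 348.52/240 = 1.45 A.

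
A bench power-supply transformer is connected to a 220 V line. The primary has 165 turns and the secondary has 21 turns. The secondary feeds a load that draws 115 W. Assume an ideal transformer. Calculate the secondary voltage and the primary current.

V_s ≈ 28.0 V, I_p ≈ 0.523 A

V_s = V_p × N_s/N_p = 220 × 21/165 = 28.000 V.
I_s = P/V_s = 115/28.000 = 4.1071 A.
I_p = I_s × N_s/N_p = 4.1071 × 21/165 = 0.523 A.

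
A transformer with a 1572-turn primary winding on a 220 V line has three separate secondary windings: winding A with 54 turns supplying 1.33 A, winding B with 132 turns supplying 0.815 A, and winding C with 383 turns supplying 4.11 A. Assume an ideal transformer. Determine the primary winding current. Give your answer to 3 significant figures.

V_A = 220 × 54/1572 = 7.5573 V; V_B = 220 × 132/1572 = 18.473 V; V_C = 220 × 383/1572 = 53.601 V.
P_out = V_A I_A + V_B I_B + V_C I_C = 7.5573×1.33 + 18.473×0.815 + 53.601×4.11 = 10.051 + 15.056 + 220.30 = 245.40 W.
Ideal ⇒ P_in = P_out, so I_p = P_out/V_p = 245.40/220 = 1.12 A.

I_p ≈ 1.12 A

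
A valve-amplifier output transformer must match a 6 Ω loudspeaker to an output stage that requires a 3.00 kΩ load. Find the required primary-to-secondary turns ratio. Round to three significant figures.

N_p/N_s ≈ 22.4

Z_p/Z_s = (N_p/N_s)², so N_p/N_s = √(3000/6) = √500 = 22.4.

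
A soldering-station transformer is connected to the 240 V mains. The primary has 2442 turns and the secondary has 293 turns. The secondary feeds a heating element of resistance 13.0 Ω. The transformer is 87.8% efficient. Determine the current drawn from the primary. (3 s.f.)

I_p ≈ 0.303 A

V_s = 240 × 293/2442 = 28.796 V.
I_s = V_s/R = 28.796/13.0 = 2.2151 A.
P_out = V_s I_s = 28.796 × 2.2151 = 63.786 W.
P_in = P_out/η = 63.786/0.878 = 72.649 W.
I_p = P_in/V_p = 72.649/240 = 0.303 A.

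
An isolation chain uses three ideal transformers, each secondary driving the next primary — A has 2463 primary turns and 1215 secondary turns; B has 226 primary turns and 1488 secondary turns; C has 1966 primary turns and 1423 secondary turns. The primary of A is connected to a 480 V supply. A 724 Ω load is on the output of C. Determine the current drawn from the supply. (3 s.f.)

Secondary of A: V = 480.00 × 1215/2463 = 236.78 V.
Secondary of B: V = 236.78 × 1488/226 = 1559.0 V.
Secondary of C: V = 1559.0 × 1423/1966 = 1128.4 V.
I_load = 1128.4/724 = 1.5586 A, so P_out = 1128.4 × 1.5586 = 1758.7 W.
All ideal ⇒ P_in = P_out, so I_supply = 1758.7/480 = 3.66 A.

I_supply ≈ 3.66 A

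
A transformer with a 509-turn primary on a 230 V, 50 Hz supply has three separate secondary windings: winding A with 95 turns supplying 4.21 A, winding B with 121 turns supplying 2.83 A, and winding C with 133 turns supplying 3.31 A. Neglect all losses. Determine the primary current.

V_A = 230 × 95/509 = 42.927 V; V_B = 230 × 121/509 = 54.676 V; V_C = 230 × 133/509 = 60.098 V.
P_out = V_A I_A + V_B I_B + V_C I_C = 42.927×4.21 + 54.676×2.83 + 60.098×3.31 = 180.72 + 154.73 + 198.93 = 534.38 W.
Ideal ⇒ P_in = P_out, so I_p = P_out/V_p = 534.38/230 = 2.32 A.

I_p ≈ 2.32 A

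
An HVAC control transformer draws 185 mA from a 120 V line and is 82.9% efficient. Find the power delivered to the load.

P_in = V_p I_p = 120 × 0.185 = 22.200 W.
P_out = η P_in = 0.829 × 22.200 = 18.4 W.

P_out ≈ 18.4 W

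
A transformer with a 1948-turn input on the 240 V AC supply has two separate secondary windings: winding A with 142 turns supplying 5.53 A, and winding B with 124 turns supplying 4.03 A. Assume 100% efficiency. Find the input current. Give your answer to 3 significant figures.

I_in ≈ 0.660 A

V_A = 240 × 142/1948 = 17.495 V; V_B = 240 × 124/1948 = 15.277 V.
P_out = V_A I_A + V_B I_B = 17.495×5.53 + 15.277×4.03 = 96.747 + 61.567 = 158.31 W.
Ideal ⇒ P_in = P_out, so I_in = P_out/V_in = 158.31/240 = 0.660 A.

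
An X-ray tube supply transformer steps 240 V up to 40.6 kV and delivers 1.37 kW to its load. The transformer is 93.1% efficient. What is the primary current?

I_p ≈ 6.13 A

P_in = P_out/η = 1370/0.931 = 1471.5 W.
I_p = P_in/V_p = 1471.5/240 = 6.13 A.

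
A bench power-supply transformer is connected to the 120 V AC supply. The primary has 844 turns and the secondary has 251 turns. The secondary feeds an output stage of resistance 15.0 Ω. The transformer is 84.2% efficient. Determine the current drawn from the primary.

V_s = 120 × 251/844 = 35.687 V.
I_s = V_s/R = 35.687/15.0 = 2.3791 A.
P_out = V_s I_s = 35.687 × 2.3791 = 84.905 W.
P_in = P_out/η = 84.905/0.842 = 100.84 W.
I_p = P_in/V_p = 100.84/120 = 0.840 A.

I_p ≈ 0.840 A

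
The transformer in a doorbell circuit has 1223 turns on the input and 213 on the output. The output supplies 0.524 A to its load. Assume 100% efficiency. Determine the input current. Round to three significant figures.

I_in ≈ 0.0913 A

For an ideal transformer I_in/I_out = N_out/N_in, so I_in = 0.524 × 213/1223 = 0.0913 A.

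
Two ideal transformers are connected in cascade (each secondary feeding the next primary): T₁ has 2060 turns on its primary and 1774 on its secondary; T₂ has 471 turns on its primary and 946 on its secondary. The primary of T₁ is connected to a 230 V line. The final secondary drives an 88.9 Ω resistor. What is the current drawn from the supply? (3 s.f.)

After T₁: V = 230.00 × 1774/2060 = 198.07 V.
After T₂: V = 198.07 × 946/471 = 397.82 V.
I_load = 397.82/88.9 = 4.4749 A, so P_out = 397.82 × 4.4749 = 1780.2 W.
All ideal ⇒ P_in = P_out, so I_supply = 1780.2/230 = 7.74 A.

I_supply ≈ 7.74 A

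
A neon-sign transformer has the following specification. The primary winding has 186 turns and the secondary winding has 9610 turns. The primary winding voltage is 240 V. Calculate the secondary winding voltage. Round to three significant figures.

V_s/V_p = N_s/N_p, so V_s = 240 × 9610/186 = 12400 V.

V_s ≈ 12400 V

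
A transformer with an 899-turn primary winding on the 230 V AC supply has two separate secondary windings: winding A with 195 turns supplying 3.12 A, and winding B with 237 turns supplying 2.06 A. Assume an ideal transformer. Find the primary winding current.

I_p ≈ 1.22 A

V_A = 230 × 195/899 = 49.889 V; V_B = 230 × 237/899 = 60.634 V.
P_out = V_A I_A + V_B I_B = 49.889×3.12 + 60.634×2.06 = 155.65 + 124.91 = 280.56 W.
Ideal ⇒ P_in = P_out, so I_p = P_out/V_p = 280.56/230 = 1.22 A.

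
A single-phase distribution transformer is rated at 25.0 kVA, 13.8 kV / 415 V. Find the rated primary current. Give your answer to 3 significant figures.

I_p ≈ 1.81 A

I_p = S/V_p = 25000/13800 = 1.81 A.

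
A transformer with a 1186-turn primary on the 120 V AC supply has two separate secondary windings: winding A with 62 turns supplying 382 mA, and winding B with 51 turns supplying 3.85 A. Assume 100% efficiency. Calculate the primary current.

I_p ≈ 0.186 A

V_A = 120 × 62/1186 = 6.2732 V; V_B = 120 × 51/1186 = 5.1602 V.
P_out = V_A I_A + V_B I_B = 6.2732×0.382 + 5.1602×3.85 = 2.3964 + 19.867 = 22.263 W.
Ideal ⇒ P_in = P_out, so I_p = P_out/V_p = 22.263/120 = 0.186 A.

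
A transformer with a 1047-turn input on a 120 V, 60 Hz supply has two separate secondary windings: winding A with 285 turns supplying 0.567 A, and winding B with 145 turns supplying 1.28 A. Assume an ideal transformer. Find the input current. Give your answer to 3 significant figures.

V_A = 120 × 285/1047 = 32.665 V; V_B = 120 × 145/1047 = 16.619 V.
P_out = V_A I_A + V_B I_B = 32.665×0.567 + 16.619×1.28 = 18.521 + 21.272 = 39.793 W.
Ideal ⇒ P_in = P_out, so I_in = P_out/V_in = 39.793/120 = 0.332 A.

I_in ≈ 0.332 A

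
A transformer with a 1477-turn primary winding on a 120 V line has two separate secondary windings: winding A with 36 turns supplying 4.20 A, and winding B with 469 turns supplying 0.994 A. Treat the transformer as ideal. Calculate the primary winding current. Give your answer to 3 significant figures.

V_A = 120 × 36/1477 = 2.9248 V; V_B = 120 × 469/1477 = 38.104 V.
P_out = V_A I_A + V_B I_B = 2.9248×4.20 + 38.104×0.994 = 12.284 + 37.876 = 50.160 W.
Ideal ⇒ P_in = P_out, so I_p = P_out/V_p = 50.160/120 = 0.418 A.

I_p ≈ 0.418 A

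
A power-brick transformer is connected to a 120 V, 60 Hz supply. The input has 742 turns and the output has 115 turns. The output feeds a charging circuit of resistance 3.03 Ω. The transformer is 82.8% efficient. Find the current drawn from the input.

V_out = 120 × 115/742 = 18.598 V.
I_out = V_out/R = 18.598/3.03 = 6.1381 A.
P_out = V_out I_out = 18.598 × 6.1381 = 114.16 W.
P_in = P_out/η = 114.16/0.828 = 137.87 W.
I_in = P_in/V_in = 137.87/120 = 1.15 A.

I_in ≈ 1.15 A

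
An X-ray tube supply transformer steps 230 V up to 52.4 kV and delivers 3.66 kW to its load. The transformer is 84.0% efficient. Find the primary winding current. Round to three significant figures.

P_in = P_out/η = 3660/0.840 = 4357.1 W.
I_p = P_in/V_p = 4357.1/230 = 18.9 A.

I_p ≈ 18.9 A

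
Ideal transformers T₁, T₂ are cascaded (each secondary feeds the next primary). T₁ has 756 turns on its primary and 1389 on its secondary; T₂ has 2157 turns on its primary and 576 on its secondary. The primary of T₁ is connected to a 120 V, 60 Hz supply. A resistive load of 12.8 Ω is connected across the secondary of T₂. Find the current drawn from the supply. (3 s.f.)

I_supply ≈ 2.26 A

After T₁: V = 120.00 × 1389/756 = 220.48 V.
After T₂: V = 220.48 × 576/2157 = 58.875 V.
I_load = 58.875/12.8 = 4.5996 A, so P_out = 58.875 × 4.5996 = 270.81 W.
All ideal ⇒ P_in = P_out, so I_supply = 270.81/120 = 2.26 A.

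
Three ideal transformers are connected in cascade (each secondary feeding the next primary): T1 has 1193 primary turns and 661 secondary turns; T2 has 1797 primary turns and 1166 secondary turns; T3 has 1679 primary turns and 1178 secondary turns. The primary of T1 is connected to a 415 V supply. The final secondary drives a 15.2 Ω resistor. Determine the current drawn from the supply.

Secondary of T1: V = 415.00 × 661/1193 = 229.94 V.
Secondary of T2: V = 229.94 × 1166/1797 = 149.20 V.
Secondary of T3: V = 149.20 × 1178/1679 = 104.68 V.
I_load = 104.68/15.2 = 6.8867 A, so P_out = 104.68 × 6.8867 = 720.88 W.
All ideal ⇒ P_in = P_out, so I_supply = 720.88/415 = 1.74 A.

I_supply ≈ 1.74 A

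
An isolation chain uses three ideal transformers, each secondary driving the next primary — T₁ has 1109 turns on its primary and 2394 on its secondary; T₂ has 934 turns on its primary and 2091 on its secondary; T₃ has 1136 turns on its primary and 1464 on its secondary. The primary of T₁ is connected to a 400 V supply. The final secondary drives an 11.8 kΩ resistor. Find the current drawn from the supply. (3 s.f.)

Secondary of T₁: V = 400.00 × 2394/1109 = 863.48 V.
Secondary of T₂: V = 863.48 × 2091/934 = 1933.1 V.
Secondary of T₃: V = 1933.1 × 1464/1136 = 2491.3 V.
I_load = 2491.3/11800 = 0.21113 A, so P_out = 2491.3 × 0.21113 = 525.97 W.
All ideal ⇒ P_in = P_out, so I_supply = 525.97/400 = 1.31 A.

I_supply ≈ 1.31 A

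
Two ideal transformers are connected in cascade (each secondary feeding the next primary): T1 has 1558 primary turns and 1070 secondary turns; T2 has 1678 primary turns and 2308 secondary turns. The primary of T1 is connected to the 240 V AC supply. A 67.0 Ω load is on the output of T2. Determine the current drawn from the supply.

I_supply ≈ 3.20 A

After T1: V = 240.00 × 1070/1558 = 164.83 V.
After T2: V = 164.83 × 2308/1678 = 226.71 V.
I_load = 226.71/67.0 = 3.3837 A, so P_out = 226.71 × 3.3837 = 767.13 W.
All ideal ⇒ P_in = P_out, so I_supply = 767.13/240 = 3.20 A.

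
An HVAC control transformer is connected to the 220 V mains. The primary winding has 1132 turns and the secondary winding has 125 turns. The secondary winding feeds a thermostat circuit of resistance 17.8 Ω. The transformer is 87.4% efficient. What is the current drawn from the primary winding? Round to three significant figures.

I_p ≈ 0.172 A

V_s = 220 × 125/1132 = 24.293 V.
I_s = V_s/R = 24.293/17.8 = 1.3648 A.
P_out = V_s I_s = 24.293 × 1.3648 = 33.155 W.
P_in = P_out/η = 33.155/0.874 = 37.935 W.
I_p = P_in/V_p = 37.935/220 = 0.172 A.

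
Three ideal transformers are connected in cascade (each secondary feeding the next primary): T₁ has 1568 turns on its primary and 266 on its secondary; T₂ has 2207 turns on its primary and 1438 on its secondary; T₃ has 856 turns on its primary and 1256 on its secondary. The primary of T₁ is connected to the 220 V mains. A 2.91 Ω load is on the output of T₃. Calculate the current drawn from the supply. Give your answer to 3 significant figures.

I_supply ≈ 1.99 A

Secondary of T₁: V = 220.00 × 266/1568 = 37.321 V.
Secondary of T₂: V = 37.321 × 1438/2207 = 24.317 V.
Secondary of T₃: V = 24.317 × 1256/856 = 35.680 V.
I_load = 35.680/2.91 = 12.261 A, so P_out = 35.680 × 12.261 = 437.49 W.
All ideal ⇒ P_in = P_out, so I_supply = 437.49/220 = 1.99 A.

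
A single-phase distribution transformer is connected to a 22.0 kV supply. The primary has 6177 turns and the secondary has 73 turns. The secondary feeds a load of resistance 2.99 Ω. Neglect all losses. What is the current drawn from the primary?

V_s = V_p × N_s/N_p = 22000 × 73/6177 = 260.00 V.
I_s = V_s/R = 260.00/2.99 = 86.955 A.
For an ideal transformer I_p N_p = I_s N_s, so I_p = 86.955 × 73/6177 = 1.03 A.

I_p ≈ 1.03 A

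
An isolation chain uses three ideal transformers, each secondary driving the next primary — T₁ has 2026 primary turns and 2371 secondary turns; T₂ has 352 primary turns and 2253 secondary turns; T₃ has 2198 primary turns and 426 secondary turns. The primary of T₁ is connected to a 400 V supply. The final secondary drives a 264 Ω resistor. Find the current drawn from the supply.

I_supply ≈ 3.19 A

Secondary of T₁: V = 400.00 × 2371/2026 = 468.11 V.
Secondary of T₂: V = 468.11 × 2253/352 = 2996.2 V.
Secondary of T₃: V = 2996.2 × 426/2198 = 580.70 V.
I_load = 580.70/264 = 2.1996 A, so P_out = 580.70 × 2.1996 = 1277.3 W.
All ideal ⇒ P_in = P_out, so I_supply = 1277.3/400 = 3.19 A.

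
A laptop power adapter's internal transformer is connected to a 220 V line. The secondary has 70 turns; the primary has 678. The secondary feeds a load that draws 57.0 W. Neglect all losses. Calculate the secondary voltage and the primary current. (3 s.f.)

V_s = V_p × N_s/N_p = 220 × 70/678 = 22.714 V.
I_s = P/V_s = 57.0/22.714 = 2.5095 A.
I_p = I_s × N_s/N_p = 2.5095 × 70/678 = 0.259 A.

V_s ≈ 22.7 V, I_p ≈ 0.259 A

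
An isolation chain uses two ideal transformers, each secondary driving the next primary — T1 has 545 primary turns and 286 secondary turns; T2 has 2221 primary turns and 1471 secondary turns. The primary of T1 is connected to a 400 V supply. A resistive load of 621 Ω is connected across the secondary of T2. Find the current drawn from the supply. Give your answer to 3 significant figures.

I_supply ≈ 0.0778 A

After T1: V = 400.00 × 286/545 = 209.91 V.
After T2: V = 209.91 × 1471/2221 = 139.03 V.
I_load = 139.03/621 = 0.22387 A, so P_out = 139.03 × 0.22387 = 31.124 W.
All ideal ⇒ P_in = P_out, so I_supply = 31.124/400 = 0.0778 A.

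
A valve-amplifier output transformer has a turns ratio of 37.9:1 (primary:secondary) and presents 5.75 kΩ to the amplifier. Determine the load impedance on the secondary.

Z_s ≈ 4.00 Ω

Z_s = Z_p/(N_p/N_s)² = 5750/37.9² = 4.00 Ω.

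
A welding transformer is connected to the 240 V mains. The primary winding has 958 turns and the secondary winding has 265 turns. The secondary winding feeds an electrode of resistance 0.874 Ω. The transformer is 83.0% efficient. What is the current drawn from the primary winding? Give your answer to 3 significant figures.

V_s = 240 × 265/958 = 66.388 V.
I_s = V_s/R = 66.388/0.874 = 75.959 A.
P_out = V_s I_s = 66.388 × 75.959 = 5042.8 W.
P_in = P_out/η = 5042.8/0.830 = 6075.7 W.
I_p = P_in/V_p = 6075.7/240 = 25.3 A.

I_p ≈ 25.3 A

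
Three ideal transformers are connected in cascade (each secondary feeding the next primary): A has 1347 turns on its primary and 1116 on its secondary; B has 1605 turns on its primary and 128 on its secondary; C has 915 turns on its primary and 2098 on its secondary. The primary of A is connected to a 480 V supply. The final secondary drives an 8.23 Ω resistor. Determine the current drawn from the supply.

After A: V = 480.00 × 1116/1347 = 397.68 V.
After B: V = 397.68 × 128/1605 = 31.716 V.
After C: V = 31.716 × 2098/915 = 72.721 V.
I_load = 72.721/8.23 = 8.8360 A, so P_out = 72.721 × 8.8360 = 642.56 W.
All ideal ⇒ P_in = P_out, so I_supply = 642.56/480 = 1.34 A.

I_supply ≈ 1.34 A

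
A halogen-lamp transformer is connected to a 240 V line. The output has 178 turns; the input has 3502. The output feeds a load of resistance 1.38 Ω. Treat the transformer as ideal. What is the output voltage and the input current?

V_out = V_in × N_out/N_in = 240 × 178/3502 = 12.199 V.
I_out = V_out/R = 12.199/1.38 = 8.8397 A.
I_in = I_out × N_out/N_in = 8.8397 × 178/3502 = 0.449 A.

V_out ≈ 12.2 V, I_in ≈ 0.449 A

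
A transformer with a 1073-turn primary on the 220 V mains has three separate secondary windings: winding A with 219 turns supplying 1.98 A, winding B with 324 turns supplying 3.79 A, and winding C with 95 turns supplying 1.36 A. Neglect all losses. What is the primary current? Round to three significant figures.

V_A = 220 × 219/1073 = 44.902 V; V_B = 220 × 324/1073 = 66.431 V; V_C = 220 × 95/1073 = 19.478 V.
P_out = V_A I_A + V_B I_B + V_C I_C = 44.902×1.98 + 66.431×3.79 + 19.478×1.36 = 88.906 + 251.77 + 26.490 = 367.17 W.
Ideal ⇒ P_in = P_out, so I_p = P_out/V_p = 367.17/220 = 1.67 A.

I_p ≈ 1.67 A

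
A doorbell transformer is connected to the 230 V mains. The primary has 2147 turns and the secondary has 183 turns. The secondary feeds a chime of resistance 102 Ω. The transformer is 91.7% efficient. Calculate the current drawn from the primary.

I_p ≈ 0.0179 A

V_s = 230 × 183/2147 = 19.604 V.
I_s = V_s/R = 19.604/102 = 0.19220 A.
P_out = V_s I_s = 19.604 × 0.19220 = 3.7678 W.
P_in = P_out/η = 3.7678/0.917 = 4.1089 W.
I_p = P_in/V_p = 4.1089/230 = 0.0179 A.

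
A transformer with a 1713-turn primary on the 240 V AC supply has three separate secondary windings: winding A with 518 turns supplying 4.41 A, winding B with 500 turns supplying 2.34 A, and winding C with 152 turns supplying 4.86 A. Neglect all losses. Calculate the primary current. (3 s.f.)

I_p ≈ 2.45 A

V_A = 240 × 518/1713 = 72.574 V; V_B = 240 × 500/1713 = 70.053 V; V_C = 240 × 152/1713 = 21.296 V.
P_out = V_A I_A + V_B I_B + V_C I_C = 72.574×4.41 + 70.053×2.34 + 21.296×4.86 = 320.05 + 163.92 + 103.50 = 587.47 W.
Ideal ⇒ P_in = P_out, so I_p = P_out/V_p = 587.47/240 = 2.45 A.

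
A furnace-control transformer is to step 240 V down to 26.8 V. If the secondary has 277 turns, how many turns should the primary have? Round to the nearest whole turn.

N_p = 2481 turns

N_p/N_s = V_p/V_s, so N_p = 277 × 240/26.8 = 2480.6 ≈ 2481 turns.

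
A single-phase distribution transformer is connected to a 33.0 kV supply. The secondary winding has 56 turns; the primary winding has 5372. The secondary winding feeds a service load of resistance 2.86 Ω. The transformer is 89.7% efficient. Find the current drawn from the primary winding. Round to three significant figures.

I_p ≈ 1.40 A

V_s = 33000 × 56/5372 = 344.01 V.
I_s = V_s/R = 344.01/2.86 = 120.28 A.
P_out = V_s I_s = 344.01 × 120.28 = 41378 W.
P_in = P_out/η = 41378/0.897 = 46129 W.
I_p = P_in/V_p = 46129/33000 = 1.40 A.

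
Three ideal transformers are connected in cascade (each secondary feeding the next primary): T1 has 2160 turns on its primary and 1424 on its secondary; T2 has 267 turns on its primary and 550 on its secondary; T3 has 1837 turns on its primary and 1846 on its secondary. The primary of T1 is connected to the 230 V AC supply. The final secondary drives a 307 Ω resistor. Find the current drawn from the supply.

I_supply ≈ 1.40 A

After T1: V = 230.00 × 1424/2160 = 151.63 V.
After T2: V = 151.63 × 550/267 = 312.35 V.
After T3: V = 312.35 × 1846/1837 = 313.88 V.
I_load = 313.88/307 = 1.0224 A, so P_out = 313.88 × 1.0224 = 320.91 W.
All ideal ⇒ P_in = P_out, so I_supply = 320.91/230 = 1.40 A.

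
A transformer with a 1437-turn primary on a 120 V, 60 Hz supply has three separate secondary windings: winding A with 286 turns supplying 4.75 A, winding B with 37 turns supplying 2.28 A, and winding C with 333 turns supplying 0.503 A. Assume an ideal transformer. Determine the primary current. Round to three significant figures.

I_p ≈ 1.12 A

V_A = 120 × 286/1437 = 23.883 V; V_B = 120 × 37/1437 = 3.0898 V; V_C = 120 × 333/1437 = 27.808 V.
P_out = V_A I_A + V_B I_B + V_C I_C = 23.883×4.75 + 3.0898×2.28 + 27.808×0.503 = 113.44 + 7.0447 + 13.987 = 134.48 W.
Ideal ⇒ P_in = P_out, so I_p = P_out/V_p = 134.48/120 = 1.12 A.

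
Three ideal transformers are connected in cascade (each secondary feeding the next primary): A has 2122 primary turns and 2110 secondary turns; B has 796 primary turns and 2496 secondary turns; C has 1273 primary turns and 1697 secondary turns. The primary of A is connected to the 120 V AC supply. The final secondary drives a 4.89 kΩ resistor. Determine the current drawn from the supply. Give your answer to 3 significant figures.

After A: V = 120.00 × 2110/2122 = 119.32 V.
After B: V = 119.32 × 2496/796 = 374.15 V.
After C: V = 374.15 × 1697/1273 = 498.77 V.
I_load = 498.77/4890 = 0.10200 A, so P_out = 498.77 × 0.10200 = 50.874 W.
All ideal ⇒ P_in = P_out, so I_supply = 50.874/120 = 0.424 A.

I_supply ≈ 0.424 A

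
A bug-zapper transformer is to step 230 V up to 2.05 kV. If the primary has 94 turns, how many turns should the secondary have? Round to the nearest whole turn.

N_s = 838 turns

N_s/N_p = V_s/V_p, so N_s = 94 × 2050/230 = 837.8 ≈ 838 turns.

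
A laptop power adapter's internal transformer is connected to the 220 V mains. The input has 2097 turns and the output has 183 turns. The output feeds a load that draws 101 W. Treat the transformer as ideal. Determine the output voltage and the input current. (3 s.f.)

V_out ≈ 19.2 V, I_in ≈ 0.459 A

V_out = V_in × N_out/N_in = 220 × 183/2097 = 19.199 V.
I_out = P/V_out = 101/19.199 = 5.2607 A.
I_in = I_out × N_out/N_in = 5.2607 × 183/2097 = 0.459 A.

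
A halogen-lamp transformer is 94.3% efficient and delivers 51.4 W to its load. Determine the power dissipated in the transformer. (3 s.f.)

P_in = P_out/η = 51.4/0.943 = 54.5069 W.
P_loss = P_in − P_out = 54.5069 − 51.4 = 3.11 W.

P_loss ≈ 3.11 W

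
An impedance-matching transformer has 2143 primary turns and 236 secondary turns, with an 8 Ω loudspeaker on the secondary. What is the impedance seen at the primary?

Z_p = (N_p/N_s)² × Z_s = (2143/236)² × 8 = 660 Ω.

Z_p ≈ 660 Ω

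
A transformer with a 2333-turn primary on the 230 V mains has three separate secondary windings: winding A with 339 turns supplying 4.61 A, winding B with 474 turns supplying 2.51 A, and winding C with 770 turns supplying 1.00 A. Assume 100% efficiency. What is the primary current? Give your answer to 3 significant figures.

V_A = 230 × 339/2333 = 33.420 V; V_B = 230 × 474/2333 = 46.730 V; V_C = 230 × 770/2333 = 75.911 V.
P_out = V_A I_A + V_B I_B + V_C I_C = 33.420×4.61 + 46.730×2.51 + 75.911×1.00 = 154.07 + 117.29 + 75.911 = 347.27 W.
Ideal ⇒ P_in = P_out, so I_p = P_out/V_p = 347.27/230 = 1.51 A.

I_p ≈ 1.51 A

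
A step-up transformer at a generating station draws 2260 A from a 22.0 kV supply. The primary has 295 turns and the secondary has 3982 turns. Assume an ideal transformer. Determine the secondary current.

I_s/I_p = N_p/N_s, so I_s = 2260 × 295/3982 = 167 A.

I_s ≈ 167 A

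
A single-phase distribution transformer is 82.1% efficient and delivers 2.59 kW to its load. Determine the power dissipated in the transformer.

P_loss ≈ 565 W

P_in = P_out/η = 2590/0.821 = 3154.69 W.
P_loss = P_in − P_out = 3154.69 − 2590 = 565 W.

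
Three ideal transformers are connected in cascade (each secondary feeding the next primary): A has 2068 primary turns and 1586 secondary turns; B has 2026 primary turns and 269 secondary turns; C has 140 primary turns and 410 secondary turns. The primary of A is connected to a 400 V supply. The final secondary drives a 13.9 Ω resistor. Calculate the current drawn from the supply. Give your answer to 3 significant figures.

I_supply ≈ 2.56 A

After A: V = 400.00 × 1586/2068 = 306.77 V.
After B: V = 306.77 × 269/2026 = 40.731 V.
After C: V = 40.731 × 410/140 = 119.28 V.
I_load = 119.28/13.9 = 8.5816 A, so P_out = 119.28 × 8.5816 = 1023.6 W.
All ideal ⇒ P_in = P_out, so I_supply = 1023.6/400 = 2.56 A.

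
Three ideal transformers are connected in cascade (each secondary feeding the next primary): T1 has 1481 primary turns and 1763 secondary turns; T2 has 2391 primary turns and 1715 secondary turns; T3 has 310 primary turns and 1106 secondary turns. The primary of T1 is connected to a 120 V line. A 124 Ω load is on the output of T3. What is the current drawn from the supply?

I_supply ≈ 8.98 A

After T1: V = 120.00 × 1763/1481 = 142.85 V.
After T2: V = 142.85 × 1715/2391 = 102.46 V.
After T3: V = 102.46 × 1106/310 = 365.56 V.
I_load = 365.56/124 = 2.9480 A, so P_out = 365.56 × 2.9480 = 1077.7 W.
All ideal ⇒ P_in = P_out, so I_supply = 1077.7/120 = 8.98 A.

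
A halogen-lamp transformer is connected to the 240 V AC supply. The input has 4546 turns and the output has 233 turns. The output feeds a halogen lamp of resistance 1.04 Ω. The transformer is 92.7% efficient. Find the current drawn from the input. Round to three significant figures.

V_out = 240 × 233/4546 = 12.301 V.
I_out = V_out/R = 12.301/1.04 = 11.828 A.
P_out = V_out I_out = 12.301 × 11.828 = 145.49 W.
P_in = P_out/η = 145.49/0.927 = 156.95 W.
I_in = P_in/V_in = 156.95/240 = 0.654 A.

I_in ≈ 0.654 A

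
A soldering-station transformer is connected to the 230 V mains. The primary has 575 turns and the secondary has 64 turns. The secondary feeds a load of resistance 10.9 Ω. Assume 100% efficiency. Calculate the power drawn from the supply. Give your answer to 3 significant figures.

V_s = V_p × N_s/N_p = 230 × 64/575 = 25.600 V.
I_s = V_s/R = 25.600/10.9 = 2.3486 A.
I_p = I_s × N_s/N_p = 2.3486 × 64/575 = 0.26141 A.
P = V_p I_p = 230 × 0.26141 = 60.1 W.

P ≈ 60.1 W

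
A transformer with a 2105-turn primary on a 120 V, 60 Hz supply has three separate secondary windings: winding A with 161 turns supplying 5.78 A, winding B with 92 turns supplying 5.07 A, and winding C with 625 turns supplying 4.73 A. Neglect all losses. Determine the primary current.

V_A = 120 × 161/2105 = 9.1781 V; V_B = 120 × 92/2105 = 5.2447 V; V_C = 120 × 625/2105 = 35.629 V.
P_out = V_A I_A + V_B I_B + V_C I_C = 9.1781×5.78 + 5.2447×5.07 + 35.629×4.73 = 53.050 + 26.590 + 168.53 = 248.17 W.
Ideal ⇒ P_in = P_out, so I_p = P_out/V_p = 248.17/120 = 2.07 A.

I_p ≈ 2.07 A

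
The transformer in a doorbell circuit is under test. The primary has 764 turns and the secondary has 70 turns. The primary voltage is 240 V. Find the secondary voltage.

V_s ≈ 22.0 V

V_s/V_p = N_s/N_p, so V_s = 240 × 70/764 = 22.0 V.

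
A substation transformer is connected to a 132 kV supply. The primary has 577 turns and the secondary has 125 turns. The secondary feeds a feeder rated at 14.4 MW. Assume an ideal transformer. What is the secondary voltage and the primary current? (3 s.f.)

V_s = V_p × N_s/N_p = 132000 × 125/577 = 28596 V.
I_s = P/V_s = 1.44×10^7/28596 = 503.56 A.
I_p = I_s × N_s/N_p = 503.56 × 125/577 = 109 A.

V_s ≈ 28600 V, I_p ≈ 109 A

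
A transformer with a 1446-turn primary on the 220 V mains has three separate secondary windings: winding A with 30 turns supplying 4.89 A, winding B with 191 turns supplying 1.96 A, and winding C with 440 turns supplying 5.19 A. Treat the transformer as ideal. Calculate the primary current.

V_A = 220 × 30/1446 = 4.5643 V; V_B = 220 × 191/1446 = 29.059 V; V_C = 220 × 440/1446 = 66.943 V.
P_out = V_A I_A + V_B I_B + V_C I_C = 4.5643×4.89 + 29.059×1.96 + 66.943×5.19 = 22.320 + 56.957 + 347.44 = 426.71 W.
Ideal ⇒ P_in = P_out, so I_p = P_out/V_p = 426.71/220 = 1.94 A.

I_p ≈ 1.94 A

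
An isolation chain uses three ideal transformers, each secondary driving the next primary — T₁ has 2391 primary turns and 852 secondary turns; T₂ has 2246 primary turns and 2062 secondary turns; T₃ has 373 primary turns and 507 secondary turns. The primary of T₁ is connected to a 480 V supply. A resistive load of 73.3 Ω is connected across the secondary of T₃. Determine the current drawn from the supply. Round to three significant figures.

After T₁: V = 480.00 × 852/2391 = 171.04 V.
After T₂: V = 171.04 × 2062/2246 = 157.03 V.
After T₃: V = 157.03 × 507/373 = 213.44 V.
I_load = 213.44/73.3 = 2.9119 A, so P_out = 213.44 × 2.9119 = 621.52 W.
All ideal ⇒ P_in = P_out, so I_supply = 621.52/480 = 1.29 A.

I_supply ≈ 1.29 A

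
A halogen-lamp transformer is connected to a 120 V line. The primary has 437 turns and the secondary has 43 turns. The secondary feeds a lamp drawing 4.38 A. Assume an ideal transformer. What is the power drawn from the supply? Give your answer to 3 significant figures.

P ≈ 51.7 W

I_p = I_s × N_s/N_p = 4.38 × 43/437 = 0.43098 A.
P = V_p I_p = 120 × 0.43098 = 51.7 W.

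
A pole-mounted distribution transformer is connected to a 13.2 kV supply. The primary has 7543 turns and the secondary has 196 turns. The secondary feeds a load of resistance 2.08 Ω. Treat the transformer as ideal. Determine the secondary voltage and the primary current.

V_s ≈ 343 V, I_p ≈ 4.28 A

V_s = V_p × N_s/N_p = 13200 × 196/7543 = 342.99 V.
I_s = V_s/R = 342.99/2.08 = 164.90 A.
I_p = I_s × N_s/N_p = 164.90 × 196/7543 = 4.28 A.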